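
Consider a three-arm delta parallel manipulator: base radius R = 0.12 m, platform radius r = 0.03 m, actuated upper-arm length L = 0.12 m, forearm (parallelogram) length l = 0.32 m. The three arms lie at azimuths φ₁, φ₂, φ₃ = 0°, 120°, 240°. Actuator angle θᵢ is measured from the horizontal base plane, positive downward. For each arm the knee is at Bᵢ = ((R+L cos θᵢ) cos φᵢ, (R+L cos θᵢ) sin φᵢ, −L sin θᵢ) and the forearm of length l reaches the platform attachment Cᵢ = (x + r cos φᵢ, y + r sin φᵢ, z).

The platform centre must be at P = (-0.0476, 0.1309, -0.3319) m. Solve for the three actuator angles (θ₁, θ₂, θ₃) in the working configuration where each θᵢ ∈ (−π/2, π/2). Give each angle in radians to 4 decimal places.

rotate P by −φ1: (-0.0476, 0.1309, -0.3319)
  A cos θ + B sin θ = C:  0.1376·cos θ + -0.3319·sin θ = -0.2426
  θ1 = atan2(B,A) + arccos(C/0.3593) = 1.1343
φ2=120.0° → target in arm frame (0.1372, -0.0242)
  A cos θ + B sin θ = C:  -0.0472·cos θ + -0.3319·sin θ = -0.1040
  γ=atan2(-0.3319,-0.0472)=-1.7120;  ψ=arccos(-0.3103)=1.8863;  θ2=γ+ψ≈0.1744
arm 3 (φ=240.0°): x'=-0.0896, y'=-0.1067
  e−x'=0.1796;  (l²−L²−(e−x')²−y'²−z²)/2L = -0.2741
  √(A²+B²)=0.3774;  θ3 = -1.0749+2.3837 ≈ 1.3089

θ₁ = 1.1343, θ₂ = 0.1744, θ₃ = 1.3089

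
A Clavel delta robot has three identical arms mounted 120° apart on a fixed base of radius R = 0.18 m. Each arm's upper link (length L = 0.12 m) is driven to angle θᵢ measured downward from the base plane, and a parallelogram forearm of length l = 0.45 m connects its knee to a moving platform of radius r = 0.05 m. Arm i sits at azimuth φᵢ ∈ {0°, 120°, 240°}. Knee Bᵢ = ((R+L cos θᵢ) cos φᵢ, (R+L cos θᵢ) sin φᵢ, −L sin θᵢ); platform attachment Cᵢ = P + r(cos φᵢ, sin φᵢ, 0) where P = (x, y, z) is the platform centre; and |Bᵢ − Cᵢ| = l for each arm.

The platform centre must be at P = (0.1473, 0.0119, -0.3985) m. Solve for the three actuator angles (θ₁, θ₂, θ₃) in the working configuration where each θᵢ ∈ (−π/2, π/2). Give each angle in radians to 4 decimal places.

θ₁ = -0.3496, θ₂ = 0.6979, θ₃ = 0.7849

arm 1 (φ=0.0°): x'=0.1473, y'=0.0119
  e−x'=-0.0173;  (l²−L²−(e−x')²−y'²−z²)/2L = 0.1202
  √(A²+B²)=0.3989;  θ1 = -1.6142+1.2646 ≈ -0.3496
φ2=120.0° → target in arm frame (-0.0633, -0.1335)
  A cos θ + B sin θ = C:  0.1933·cos θ + -0.3985·sin θ = -0.1080
  γ=atan2(-0.3985,0.1933)=-1.1191;  ψ=arccos(-0.2437)=1.8170;  θ2=γ+ψ≈0.6979
φ3=240.0° → target in arm frame (-0.0840, 0.1216)
  e−x'=0.2140;  (l²−L²−(e−x')²−y'²−z²)/2L = -0.1303
  √(A²+B²)=0.4523;  θ3 = -1.0781+1.8630 ≈ 0.7849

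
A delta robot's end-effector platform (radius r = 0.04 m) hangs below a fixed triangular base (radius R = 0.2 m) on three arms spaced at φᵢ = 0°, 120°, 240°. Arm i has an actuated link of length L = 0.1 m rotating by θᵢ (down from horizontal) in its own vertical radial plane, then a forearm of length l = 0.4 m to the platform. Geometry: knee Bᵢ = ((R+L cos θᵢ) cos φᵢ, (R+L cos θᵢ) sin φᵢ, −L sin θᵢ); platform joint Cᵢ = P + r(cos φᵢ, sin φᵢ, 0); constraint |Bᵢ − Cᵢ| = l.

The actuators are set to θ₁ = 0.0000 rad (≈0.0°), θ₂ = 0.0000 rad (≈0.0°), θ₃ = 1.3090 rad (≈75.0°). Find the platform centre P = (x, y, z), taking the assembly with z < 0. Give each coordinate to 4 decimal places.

arm 1 at φ=0.0°: (R−r)+L cos θ1 = 0.2600;  centre 1 = (0.2600, 0.0000, 0.0000)
arm 2 at φ=120.0°: (R−r)+L cos θ2 = 0.2600;  centre 2 = (-0.1300, 0.2252, 0.0000)
arm 3 at φ=240.0°: (R−r)+L cos θ3 = 0.1859;  centre 3 = (-0.0929, -0.1610, -0.0966)
eliminate P² terms by subtracting sphere 1 from 2 and 3
linear system: -0.7800x+0.4503y = 0.0000−0.0000z; -0.7059x+-0.3220y = -0.0237−-0.1932z
det = 0.5690;  x = 0.0188+-0.1529z,  y = 0.0325+-0.2648z
into |P−centre ₁|² = l²: 1.0935z² + 0.0565z + -0.1008 = 0;  Δ = 0.4439;  z = -0.3305 or 0.2788 → z<0 root = -0.3305
x = 0.0693, y = 0.1200

(0.0693, 0.1200, -0.3305)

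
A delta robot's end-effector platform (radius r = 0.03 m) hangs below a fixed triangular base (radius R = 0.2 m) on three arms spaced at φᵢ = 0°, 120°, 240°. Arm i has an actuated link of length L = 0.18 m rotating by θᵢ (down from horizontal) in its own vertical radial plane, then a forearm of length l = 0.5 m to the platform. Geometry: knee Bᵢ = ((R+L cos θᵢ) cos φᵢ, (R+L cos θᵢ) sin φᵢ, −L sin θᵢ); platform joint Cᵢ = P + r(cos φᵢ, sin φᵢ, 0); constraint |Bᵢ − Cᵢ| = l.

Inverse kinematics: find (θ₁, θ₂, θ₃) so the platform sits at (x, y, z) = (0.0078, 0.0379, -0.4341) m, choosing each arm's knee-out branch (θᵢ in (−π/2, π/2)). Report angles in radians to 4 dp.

rotate P by −φ1: (0.0078, 0.0379, -0.4341)
  A=0.1622, B=-0.4341, C=(l²−L²−A²−y'²−z²)/(2L)=0.0039
  γ=atan2(-0.4341,0.1622)=-1.2132;  ψ=arccos(0.0085)=1.5623;  θ1=γ+ψ≈0.3491
φ2=120.0° → target in arm frame (0.0289, -0.0257)
  e−x'=0.1411;  (l²−L²−(e−x')²−y'²−z²)/2L = 0.0239
  θ2 = atan2(B,A) + arccos(C/0.4564) = 0.2619
φ3=240.0° → target in arm frame (-0.0367, -0.0122)
  A cos θ + B sin θ = C:  0.2067·cos θ + -0.4341·sin θ = -0.0381
  √(A²+B²)=0.4808;  θ3 = -1.1264+1.6502 ≈ 0.5238

θ₁ = 0.3491, θ₂ = 0.2619, θ₃ = 0.5238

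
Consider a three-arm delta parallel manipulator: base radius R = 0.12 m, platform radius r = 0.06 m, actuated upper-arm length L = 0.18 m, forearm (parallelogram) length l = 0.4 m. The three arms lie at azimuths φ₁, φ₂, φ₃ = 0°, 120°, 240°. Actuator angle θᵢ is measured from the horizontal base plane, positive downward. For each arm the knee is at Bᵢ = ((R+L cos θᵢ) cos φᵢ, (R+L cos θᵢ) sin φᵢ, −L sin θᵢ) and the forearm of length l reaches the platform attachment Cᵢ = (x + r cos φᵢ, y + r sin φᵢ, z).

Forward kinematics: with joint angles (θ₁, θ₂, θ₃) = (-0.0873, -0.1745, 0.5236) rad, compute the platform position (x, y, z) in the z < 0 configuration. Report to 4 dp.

arm 1 at φ=0.0°: e+L cos θ1 = 0.2393;  S1 = (0.2393, 0.0000, 0.0157)
S2 = (0.2373·cos120.0°, 0.2373·sin120.0°, 0.0313) = (-0.1186, 0.2055, 0.0313)
φ3=240.0°: virtual centre (-0.1079, -0.1870, -0.0900), radius l
|S₂|²−|S₁|² = -0.0002;  |S₃|²−|S₁|² = -0.0028
linear system: -0.7159x+0.4110y = -0.0002−0.0311z; -0.6945x+-0.3739y = -0.0028−-0.2114z
det = 0.5531;  x = 0.0023+-0.1360z,  y = 0.0033+-0.3127z
sphere 1 gives Az²+Bz+C=0 with A=1.1163, B=0.0310, C=-0.1035;  B²−4AC=0.4633;  roots -0.3188, 0.2910;  negative root z = -0.3188
x = 0.0456, y = 0.1030

(0.0456, 0.1030, -0.3188)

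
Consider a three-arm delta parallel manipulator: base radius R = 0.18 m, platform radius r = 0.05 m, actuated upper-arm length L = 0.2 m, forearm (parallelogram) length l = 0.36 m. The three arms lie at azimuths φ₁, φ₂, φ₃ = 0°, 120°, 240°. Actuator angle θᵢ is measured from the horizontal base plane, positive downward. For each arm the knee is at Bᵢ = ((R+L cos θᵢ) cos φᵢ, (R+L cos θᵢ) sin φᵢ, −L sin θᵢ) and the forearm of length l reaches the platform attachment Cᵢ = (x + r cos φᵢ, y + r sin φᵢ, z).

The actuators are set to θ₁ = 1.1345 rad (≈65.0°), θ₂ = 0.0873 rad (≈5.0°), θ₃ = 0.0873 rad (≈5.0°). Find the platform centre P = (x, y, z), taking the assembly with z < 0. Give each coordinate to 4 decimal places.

centre 1 = (0.2145·cos0.0°, 0.2145·sin0.0°, -0.1813) = (0.2145, 0.0000, -0.1813)
arm 2 at φ=120.0°: (R−r)+L cos θ2 = 0.3292;  centre 2 = (-0.1646, 0.2851, -0.0174)
centre 3 = (0.3292·cos240.0°, 0.3292·sin240.0°, -0.0174) = (-0.1646, -0.2851, -0.0174)
|centre ₂|²−|centre ₁|² = 0.0298;  |centre ₃|²−|centre ₁|² = 0.0298
plane₁₂: -0.7583x+0.5703y+0.3277z = 0.0298
Cramer: x(z) = -0.0393+0.4321z;  y(z) = 0.0000-0.0000z
into |P−centre ₁|² = l²: 1.1867z² + 0.1431z + -0.0323 = 0;  Δ = 0.1738;  z = -0.2360 or 0.1153 → z<0 root = -0.2360
x = -0.1413, y = 0.0000

(-0.1413, 0.0000, -0.2360)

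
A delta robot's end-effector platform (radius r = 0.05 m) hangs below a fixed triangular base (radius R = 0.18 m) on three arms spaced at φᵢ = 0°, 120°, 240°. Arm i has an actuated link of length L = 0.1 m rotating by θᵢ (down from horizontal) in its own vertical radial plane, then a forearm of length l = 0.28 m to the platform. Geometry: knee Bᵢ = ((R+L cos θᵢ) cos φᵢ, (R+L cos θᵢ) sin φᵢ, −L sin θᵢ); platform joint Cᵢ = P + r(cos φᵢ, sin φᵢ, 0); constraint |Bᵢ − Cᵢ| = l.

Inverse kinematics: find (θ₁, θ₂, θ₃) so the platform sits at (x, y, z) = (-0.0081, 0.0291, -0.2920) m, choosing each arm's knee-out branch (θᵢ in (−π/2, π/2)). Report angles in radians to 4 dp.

φ1=0.0° → target in arm frame (-0.0081, 0.0291)
  e−x'=0.1381;  (l²−L²−(e−x')²−y'²−z²)/2L = -0.1839
  √(A²+B²)=0.3230;  θ1 = -1.1290+2.1765 ≈ 1.0475
rotate P by −φ2: (0.0293, -0.0075, -0.2920)
  e−x'=0.1007;  (l²−L²−(e−x')²−y'²−z²)/2L = -0.1354
  θ2 = atan2(B,A) + arccos(C/0.3089) = 0.7858
rotate P by −φ3: (-0.0212, -0.0216, -0.2920)
  A=0.1512, B=-0.2920, C=(l²−L²−A²−y'²−z²)/(2L)=-0.2009
  γ=atan2(-0.2920,0.1512)=-1.0931;  ψ=arccos(-0.6109)=2.2280;  θ3=γ+ψ≈1.1349

θ₁ = 1.0475, θ₂ = 0.7858, θ₃ = 1.1349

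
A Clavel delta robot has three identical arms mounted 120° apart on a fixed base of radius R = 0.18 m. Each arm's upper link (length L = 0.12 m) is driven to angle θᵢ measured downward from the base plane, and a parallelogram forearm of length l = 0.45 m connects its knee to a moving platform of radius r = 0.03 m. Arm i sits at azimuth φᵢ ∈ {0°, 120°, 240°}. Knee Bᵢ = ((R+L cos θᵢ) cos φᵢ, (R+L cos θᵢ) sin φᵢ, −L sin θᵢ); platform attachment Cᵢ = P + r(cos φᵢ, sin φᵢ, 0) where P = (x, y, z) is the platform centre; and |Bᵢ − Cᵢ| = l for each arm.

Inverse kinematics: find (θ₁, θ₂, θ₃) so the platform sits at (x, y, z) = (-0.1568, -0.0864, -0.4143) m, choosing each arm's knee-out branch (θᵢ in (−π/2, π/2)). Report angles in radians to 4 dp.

θ₁ = 1.3963, θ₂ = 0.6984, θ₃ = -0.0870

rotate P by −φ1: (-0.1568, -0.0864, -0.4143)
  A=0.3068, B=-0.4143, C=(l²−L²−A²−y'²−z²)/(2L)=-0.3547
  √(A²+B²)=0.5155;  θ1 = -0.9334+2.3297 ≈ 1.3963
rotate P by −φ2: (0.0036, 0.1790, -0.4143)
  A cos θ + B sin θ = C:  0.1464·cos θ + -0.4143·sin θ = -0.1543
  θ2 = atan2(B,A) + arccos(C/0.4394) = 0.6984
rotate P by −φ3: (0.1532, -0.0926, -0.4143)
  A=-0.0032, B=-0.4143, C=(l²−L²−A²−y'²−z²)/(2L)=0.0328
  √(A²+B²)=0.4143;  θ3 = -1.5786+1.4915 ≈ -0.0870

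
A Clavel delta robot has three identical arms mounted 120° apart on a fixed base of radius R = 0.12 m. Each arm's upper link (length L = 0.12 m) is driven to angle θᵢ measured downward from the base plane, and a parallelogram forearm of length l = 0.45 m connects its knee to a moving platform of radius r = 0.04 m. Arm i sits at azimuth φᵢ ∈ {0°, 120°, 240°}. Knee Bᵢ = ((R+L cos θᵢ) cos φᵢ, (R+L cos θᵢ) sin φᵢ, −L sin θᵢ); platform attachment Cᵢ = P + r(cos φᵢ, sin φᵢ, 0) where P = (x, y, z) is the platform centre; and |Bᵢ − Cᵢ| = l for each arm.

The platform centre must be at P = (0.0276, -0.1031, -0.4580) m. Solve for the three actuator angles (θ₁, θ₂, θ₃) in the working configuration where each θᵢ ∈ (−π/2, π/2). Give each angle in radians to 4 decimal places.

φ1=0.0° → target in arm frame (0.0276, -0.1031)
  e−x'=0.0524;  (l²−L²−(e−x')²−y'²−z²)/2L = -0.1460
  √(A²+B²)=0.4610;  θ1 = -1.4569+1.8931 ≈ 0.4362
φ2=120.0° → target in arm frame (-0.1031, 0.0276)
  A cos θ + B sin θ = C:  0.1831·cos θ + -0.4580·sin θ = -0.2331
  √(A²+B²)=0.4932;  θ2 = -1.1905+2.0631 ≈ 0.8726
rotate P by −φ3: (0.0755, 0.0755, -0.4580)
  A cos θ + B sin θ = C:  0.0045·cos θ + -0.4580·sin θ = -0.1141
  γ=atan2(-0.4580,0.0045)=-1.5609;  ψ=arccos(-0.2491)=1.8225;  θ3=γ+ψ≈0.2616

θ₁ = 0.4362, θ₂ = 0.8726, θ₃ = 0.2616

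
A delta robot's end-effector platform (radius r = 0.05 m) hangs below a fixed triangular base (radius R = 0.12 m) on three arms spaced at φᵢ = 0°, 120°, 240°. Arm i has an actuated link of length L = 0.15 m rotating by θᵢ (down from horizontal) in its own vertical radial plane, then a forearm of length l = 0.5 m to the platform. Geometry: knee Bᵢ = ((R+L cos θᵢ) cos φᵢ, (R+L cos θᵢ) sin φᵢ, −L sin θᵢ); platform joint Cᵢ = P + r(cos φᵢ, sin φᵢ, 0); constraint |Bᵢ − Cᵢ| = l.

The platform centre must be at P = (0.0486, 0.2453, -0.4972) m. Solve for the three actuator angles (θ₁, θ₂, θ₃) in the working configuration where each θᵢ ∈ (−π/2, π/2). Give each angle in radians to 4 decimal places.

φ1=0.0° → target in arm frame (0.0486, 0.2453)
  A=0.0214, B=-0.4972, C=(l²−L²−A²−y'²−z²)/(2L)=-0.2678
  γ=atan2(-0.4972,0.0214)=-1.5278;  ψ=arccos(-0.5381)=2.1390;  θ1=γ+ψ≈0.6112
arm 2 (φ=120.0°): x'=0.1881, y'=-0.1647
  A cos θ + B sin θ = C:  -0.1181·cos θ + -0.4972·sin θ = -0.2027
  √(A²+B²)=0.5110;  θ2 = -1.8041+1.9786 ≈ 0.1745
rotate P by −φ3: (-0.2367, -0.0806, -0.4972)
  e−x'=0.3067;  (l²−L²−(e−x')²−y'²−z²)/2L = -0.4009
  γ=atan2(-0.4972,0.3067)=-1.0180;  ψ=arccos(-0.6863)=2.3272;  θ3=γ+ψ≈1.3092

θ₁ = 0.6112, θ₂ = 0.1745, θ₃ = 1.3092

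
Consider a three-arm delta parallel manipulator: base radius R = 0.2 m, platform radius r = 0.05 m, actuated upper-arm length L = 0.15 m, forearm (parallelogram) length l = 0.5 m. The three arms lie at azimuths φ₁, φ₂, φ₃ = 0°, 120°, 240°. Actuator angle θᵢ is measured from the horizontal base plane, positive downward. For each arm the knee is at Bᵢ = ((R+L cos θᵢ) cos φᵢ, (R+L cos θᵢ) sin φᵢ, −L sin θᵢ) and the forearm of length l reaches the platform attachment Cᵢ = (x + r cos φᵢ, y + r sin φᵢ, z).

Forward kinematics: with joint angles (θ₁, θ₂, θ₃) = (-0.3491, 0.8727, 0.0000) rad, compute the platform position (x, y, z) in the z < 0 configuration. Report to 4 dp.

(0.1147, -0.1208, -0.4007)

S1 = (0.2910·cos0.0°, 0.2910·sin0.0°, 0.0513) = (0.2910, 0.0000, 0.0513)
φ2=120.0°: virtual centre (-0.1232, 0.2134, -0.1149), radius l
φ3=240.0°: virtual centre (-0.1500, -0.2598, 0.0000), radius l
subtract pairs → two planes through P
plane₁₂: -0.8283x+0.4268y+-0.3324z = -0.0134
Cramer: x(z) = 0.0072-0.2684z;  y(z) = -0.0174+0.2580z
sphere 1 gives Az²+Bz+C=0 with A=1.1386, B=0.0407, C=-0.1665;  B²−4AC=0.7601;  roots -0.4007, 0.3650;  negative root z = -0.4007
x = 0.1147, y = -0.1208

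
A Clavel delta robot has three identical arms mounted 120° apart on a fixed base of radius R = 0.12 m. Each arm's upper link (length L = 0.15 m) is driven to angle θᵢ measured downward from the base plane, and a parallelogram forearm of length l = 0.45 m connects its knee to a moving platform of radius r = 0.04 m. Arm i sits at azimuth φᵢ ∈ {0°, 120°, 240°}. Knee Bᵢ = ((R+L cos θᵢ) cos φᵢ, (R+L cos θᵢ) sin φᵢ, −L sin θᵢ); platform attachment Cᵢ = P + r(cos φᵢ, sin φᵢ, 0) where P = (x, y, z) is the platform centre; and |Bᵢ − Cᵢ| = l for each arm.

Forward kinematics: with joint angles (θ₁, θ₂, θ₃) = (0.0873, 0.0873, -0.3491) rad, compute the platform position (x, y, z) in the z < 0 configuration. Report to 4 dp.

(-0.0347, -0.0601, -0.3724)

φ1=0.0°: virtual centre (0.2294, 0.0000, -0.0131), radius l
arm 2 at φ=120.0°: e+L cos θ2 = 0.2294;  centre 2 = (-0.1147, 0.1987, -0.0131)
arm 3 at φ=240.0°: e+L cos θ3 = 0.2210;  centre 3 = (-0.1105, -0.1914, 0.0513)
eliminate P² terms by subtracting sphere 1 from 2 and 3
plane₁₂: -0.6883x+0.3974y+0.0000z = 0.0000
det = 0.5336;  x = 0.0010+0.0959z,  y = 0.0017+0.1661z
quadratic in z: (1.0368)z²+(-0.0171)z+(-0.1502)=0, √Δ=0.7893 → z ∈ {-0.3724, 0.3889}; z = -0.3724 (taking z<0)
x = -0.0347, y = -0.0601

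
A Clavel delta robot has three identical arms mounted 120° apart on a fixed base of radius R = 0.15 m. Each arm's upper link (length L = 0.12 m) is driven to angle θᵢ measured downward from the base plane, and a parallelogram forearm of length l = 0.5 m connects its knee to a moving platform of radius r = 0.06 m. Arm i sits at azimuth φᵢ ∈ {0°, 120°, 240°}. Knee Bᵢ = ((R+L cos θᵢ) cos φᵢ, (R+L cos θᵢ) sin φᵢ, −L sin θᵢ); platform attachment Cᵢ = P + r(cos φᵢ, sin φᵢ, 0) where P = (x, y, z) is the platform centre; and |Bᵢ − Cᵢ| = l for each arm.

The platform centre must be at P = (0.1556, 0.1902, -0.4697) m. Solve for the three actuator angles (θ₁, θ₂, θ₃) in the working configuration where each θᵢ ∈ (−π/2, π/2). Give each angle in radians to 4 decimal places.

rotate P by −φ1: (0.1556, 0.1902, -0.4697)
  e−x'=-0.0656;  (l²−L²−(e−x')²−y'²−z²)/2L = -0.1062
  γ=atan2(-0.4697,-0.0656)=-1.7096;  ψ=arccos(-0.2240)=1.7967;  θ1=γ+ψ≈0.0872
φ2=120.0° → target in arm frame (0.0869, -0.2299)
  A=0.0031, B=-0.4697, C=(l²−L²−A²−y'²−z²)/(2L)=-0.1578
  √(A²+B²)=0.4697;  θ2 = -1.5642+1.9133 ≈ 0.3491
φ3=240.0° → target in arm frame (-0.2425, 0.0397)
  A=0.3325, B=-0.4697, C=(l²−L²−A²−y'²−z²)/(2L)=-0.4048
  θ3 = atan2(B,A) + arccos(C/0.5755) = 1.3963

θ₁ = 0.0872, θ₂ = 0.3491, θ₃ = 1.3963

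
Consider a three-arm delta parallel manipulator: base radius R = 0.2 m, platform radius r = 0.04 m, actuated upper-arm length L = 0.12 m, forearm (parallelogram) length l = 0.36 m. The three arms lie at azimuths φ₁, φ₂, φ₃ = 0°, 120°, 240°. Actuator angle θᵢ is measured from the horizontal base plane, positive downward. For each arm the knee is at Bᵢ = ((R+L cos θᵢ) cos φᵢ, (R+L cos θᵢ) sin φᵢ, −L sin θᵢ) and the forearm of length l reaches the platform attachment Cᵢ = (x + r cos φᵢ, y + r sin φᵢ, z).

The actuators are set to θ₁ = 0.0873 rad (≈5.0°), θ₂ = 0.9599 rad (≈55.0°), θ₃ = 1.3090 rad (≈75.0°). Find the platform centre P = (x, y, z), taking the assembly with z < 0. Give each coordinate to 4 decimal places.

φ1=0.0°: virtual centre (0.2795, 0.0000, -0.0105), radius l
arm 2 at φ=120.0°: ρ2 = 0.2288;  S2 = (-0.1144, 0.1982, -0.0983)
S3 = (0.1911·cos240.0°, 0.1911·sin240.0°, -0.1159) = (-0.0955, -0.1655, -0.1159)
eliminate P² terms by subtracting sphere 1 from 2 and 3
[-0.7879 0.3963 -0.1757]·P = -0.0162;  [-0.7501 -0.3309 -0.2109]·P = -0.0283
det = 0.5581;  x = 0.0297+-0.2540z,  y = 0.0182+-0.0616z
sphere 1 gives Az²+Bz+C=0 with A=1.0683, B=0.1456, C=-0.0668;  B²−4AC=0.3064;  roots -0.3272, 0.1910;  negative root z = -0.3272
x = 0.1128, y = 0.0383

(0.1128, 0.0383, -0.3272)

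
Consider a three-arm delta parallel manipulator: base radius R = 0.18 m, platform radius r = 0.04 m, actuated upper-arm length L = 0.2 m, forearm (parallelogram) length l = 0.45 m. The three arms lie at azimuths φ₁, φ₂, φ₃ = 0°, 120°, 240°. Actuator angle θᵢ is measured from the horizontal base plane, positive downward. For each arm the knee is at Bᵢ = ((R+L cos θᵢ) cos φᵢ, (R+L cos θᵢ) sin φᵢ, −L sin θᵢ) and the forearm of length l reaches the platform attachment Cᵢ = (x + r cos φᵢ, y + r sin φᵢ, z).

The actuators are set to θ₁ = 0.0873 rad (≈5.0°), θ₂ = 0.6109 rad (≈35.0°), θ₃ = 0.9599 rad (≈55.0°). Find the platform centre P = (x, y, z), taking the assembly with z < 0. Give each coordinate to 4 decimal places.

φ1=0.0°: virtual centre (0.3392, 0.0000, -0.0174), radius l
O2 = (0.3038·cos120.0°, 0.3038·sin120.0°, -0.1147) = (-0.1519, 0.2631, -0.1147)
arm 3 at φ=240.0°: e+L cos θ3 = 0.2547;  O3 = (-0.1274, -0.2206, -0.1638)
subtract pairs → two planes through P
plane₁₂: -0.9823x+0.5262y+-0.1946z = -0.0099
Cramer: x(z) = 0.0182-0.2595z;  y(z) = 0.0151-0.1147z
sphere 1 gives Az²+Bz+C=0 with A=1.0805, B=0.1980, C=-0.0989;  B²−4AC=0.4667;  roots -0.4078, 0.2245;  negative root z = -0.4078
x = 0.1240, y = 0.0619

(0.1240, 0.0619, -0.4078)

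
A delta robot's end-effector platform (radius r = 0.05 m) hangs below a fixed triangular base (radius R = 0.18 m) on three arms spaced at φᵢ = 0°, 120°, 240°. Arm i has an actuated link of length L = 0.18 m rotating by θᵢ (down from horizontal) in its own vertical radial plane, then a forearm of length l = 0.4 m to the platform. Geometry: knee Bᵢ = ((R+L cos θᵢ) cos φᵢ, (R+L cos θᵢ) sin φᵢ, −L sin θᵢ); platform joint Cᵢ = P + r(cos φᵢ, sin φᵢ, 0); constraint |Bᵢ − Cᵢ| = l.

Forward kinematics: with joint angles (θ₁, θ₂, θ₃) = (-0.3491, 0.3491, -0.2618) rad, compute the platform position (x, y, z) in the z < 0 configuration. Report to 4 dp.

(0.0356, -0.0500, -0.2352)

arm 1 at φ=0.0°: ρ1 = 0.2991;  O1 = (0.2991, 0.0000, 0.0616)
φ2=120.0°: virtual centre (-0.1496, 0.2591, -0.0616), radius l
O3 = (0.3039·cos240.0°, 0.3039·sin240.0°, 0.0466) = (-0.1519, -0.2632, 0.0466)
subtract pairs → two planes through P
linear system: -0.8974x+0.5181y = 0.0000−-0.2463z; -0.9022x+-0.5263y = 0.0012−-0.0300z
Cramer: x(z) = -0.0007-0.1544z;  y(z) = -0.0012+0.2078z
into |P−O₁|² = l²: 1.0670z² + -0.0310z + -0.0663 = 0;  Δ = 0.2840;  z = -0.2352 or 0.2643 → z<0 root = -0.2352
x = 0.0356, y = -0.0500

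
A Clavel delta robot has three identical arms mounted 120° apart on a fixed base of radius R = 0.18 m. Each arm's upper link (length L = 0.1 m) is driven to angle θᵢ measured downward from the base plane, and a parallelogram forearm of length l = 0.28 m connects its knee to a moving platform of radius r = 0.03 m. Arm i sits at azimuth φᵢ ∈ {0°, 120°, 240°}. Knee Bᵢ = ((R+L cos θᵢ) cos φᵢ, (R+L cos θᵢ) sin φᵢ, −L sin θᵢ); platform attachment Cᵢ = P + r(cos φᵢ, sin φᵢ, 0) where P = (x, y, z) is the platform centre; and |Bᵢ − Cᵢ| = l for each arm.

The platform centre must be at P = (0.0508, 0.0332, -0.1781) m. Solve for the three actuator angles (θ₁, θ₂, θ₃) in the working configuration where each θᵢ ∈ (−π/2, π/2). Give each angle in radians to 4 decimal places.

θ₁ = -0.1750, θ₂ = 0.4369, θ₃ = 0.9597

rotate P by −φ1: (0.0508, 0.0332, -0.1781)
  A=0.0992, B=-0.1781, C=(l²−L²−A²−y'²−z²)/(2L)=0.1287
  γ=atan2(-0.1781,0.0992)=-1.0626;  ψ=arccos(0.6312)=0.8876;  θ1=γ+ψ≈-0.1750
rotate P by −φ2: (0.0034, -0.0606, -0.1781)
  e−x'=0.1466;  (l²−L²−(e−x')²−y'²−z²)/2L = 0.0575
  γ=atan2(-0.1781,0.1466)=-0.8819;  ψ=arccos(0.2493)=1.3188;  θ2=γ+ψ≈0.4369
φ3=240.0° → target in arm frame (-0.0542, 0.0274)
  A=0.2042, B=-0.1781, C=(l²−L²−A²−y'²−z²)/(2L)=-0.0287
  √(A²+B²)=0.2709;  θ3 = -0.7173+1.6771 ≈ 0.9597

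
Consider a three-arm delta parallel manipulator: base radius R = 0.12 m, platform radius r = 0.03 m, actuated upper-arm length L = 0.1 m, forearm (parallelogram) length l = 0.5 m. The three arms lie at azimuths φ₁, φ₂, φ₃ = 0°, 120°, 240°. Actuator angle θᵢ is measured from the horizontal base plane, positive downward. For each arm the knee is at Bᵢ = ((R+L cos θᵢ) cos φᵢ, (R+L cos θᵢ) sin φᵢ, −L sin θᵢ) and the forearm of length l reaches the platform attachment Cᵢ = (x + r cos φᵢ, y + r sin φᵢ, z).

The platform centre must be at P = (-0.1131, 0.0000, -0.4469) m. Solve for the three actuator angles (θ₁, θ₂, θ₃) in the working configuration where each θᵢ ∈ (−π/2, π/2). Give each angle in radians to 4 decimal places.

rotate P by −φ1: (-0.1131, 0.0000, -0.4469)
  A cos θ + B sin θ = C:  0.2031·cos θ + -0.4469·sin θ = -0.0048
  θ1 = atan2(B,A) + arccos(C/0.4909) = 0.4364
φ2=120.0° → target in arm frame (0.0565, 0.0979)
  A=0.0335, B=-0.4469, C=(l²−L²−A²−y'²−z²)/(2L)=0.1478
  γ=atan2(-0.4469,0.0335)=-1.4961;  ψ=arccos(0.3299)=1.2346;  θ2=γ+ψ≈-0.2615
rotate P by −φ3: (0.0566, -0.0979, -0.4469)
  A cos θ + B sin θ = C:  0.0334·cos θ + -0.4469·sin θ = 0.1478
  θ3 = atan2(B,A) + arccos(C/0.4482) = -0.2615

θ₁ = 0.4364, θ₂ = -0.2615, θ₃ = -0.2615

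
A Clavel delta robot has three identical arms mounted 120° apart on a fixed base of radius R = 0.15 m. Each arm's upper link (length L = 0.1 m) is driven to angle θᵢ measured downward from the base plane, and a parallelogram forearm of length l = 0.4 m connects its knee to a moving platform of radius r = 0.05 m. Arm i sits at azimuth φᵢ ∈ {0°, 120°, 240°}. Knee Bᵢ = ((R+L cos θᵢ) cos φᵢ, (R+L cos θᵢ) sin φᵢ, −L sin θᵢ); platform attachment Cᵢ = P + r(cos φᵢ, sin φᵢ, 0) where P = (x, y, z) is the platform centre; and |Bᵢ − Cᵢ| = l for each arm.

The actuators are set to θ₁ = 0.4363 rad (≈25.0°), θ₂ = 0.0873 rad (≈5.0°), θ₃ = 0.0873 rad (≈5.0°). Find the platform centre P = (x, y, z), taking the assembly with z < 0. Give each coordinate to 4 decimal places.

(-0.0453, 0.0000, -0.3653)

φ1=0.0°: virtual centre (0.1906, 0.0000, -0.0423), radius l
arm 2 at φ=120.0°: ρ2 = 0.1996;  S2 = (-0.0998, 0.1729, -0.0087)
S3 = (0.1996·cos240.0°, 0.1996·sin240.0°, -0.0087) = (-0.0998, -0.1729, -0.0087)
eliminate P² terms by subtracting sphere 1 from 2 and 3
[-0.5809 0.3458 0.0671]·P = 0.0018;  [-0.5809 -0.3458 0.0671]·P = 0.0018
Cramer: x(z) = -0.0031+0.1155z;  y(z) = 0.0000-0.0000z
into |P−S₁|² = l²: 1.0133z² + 0.0398z + -0.1207 = 0;  Δ = 0.4908;  z = -0.3653 or 0.3260 → z<0 root = -0.3653
x = -0.0453, y = 0.0000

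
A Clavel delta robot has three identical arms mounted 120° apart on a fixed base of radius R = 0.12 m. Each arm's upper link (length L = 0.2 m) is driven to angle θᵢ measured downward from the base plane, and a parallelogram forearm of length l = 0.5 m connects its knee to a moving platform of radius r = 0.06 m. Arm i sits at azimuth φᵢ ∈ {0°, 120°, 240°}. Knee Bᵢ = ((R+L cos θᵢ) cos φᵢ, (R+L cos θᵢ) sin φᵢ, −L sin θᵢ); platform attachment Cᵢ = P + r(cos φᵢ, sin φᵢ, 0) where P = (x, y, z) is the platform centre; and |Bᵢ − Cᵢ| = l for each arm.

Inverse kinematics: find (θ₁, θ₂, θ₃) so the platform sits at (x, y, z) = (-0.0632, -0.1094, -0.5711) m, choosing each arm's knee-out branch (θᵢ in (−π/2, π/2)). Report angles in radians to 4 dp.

arm 1 (φ=0.0°): x'=-0.0632, y'=-0.1094
  A=0.1232, B=-0.5711, C=(l²−L²−A²−y'²−z²)/(2L)=-0.3583
  θ1 = atan2(B,A) + arccos(C/0.5842) = 0.8726
arm 2 (φ=120.0°): x'=-0.0631, y'=0.1094
  A=0.1231, B=-0.5711, C=(l²−L²−A²−y'²−z²)/(2L)=-0.3582
  γ=atan2(-0.5711,0.1231)=-1.3584;  ψ=arccos(-0.6132)=2.2309;  θ2=γ+ψ≈0.8725
arm 3 (φ=240.0°): x'=0.1263, y'=0.0000
  A cos θ + B sin θ = C:  -0.0663·cos θ + -0.5711·sin θ = -0.3014
  √(A²+B²)=0.5749;  θ3 = -1.6864+2.1226 ≈ 0.4361

θ₁ = 0.8726, θ₂ = 0.8725, θ₃ = 0.4361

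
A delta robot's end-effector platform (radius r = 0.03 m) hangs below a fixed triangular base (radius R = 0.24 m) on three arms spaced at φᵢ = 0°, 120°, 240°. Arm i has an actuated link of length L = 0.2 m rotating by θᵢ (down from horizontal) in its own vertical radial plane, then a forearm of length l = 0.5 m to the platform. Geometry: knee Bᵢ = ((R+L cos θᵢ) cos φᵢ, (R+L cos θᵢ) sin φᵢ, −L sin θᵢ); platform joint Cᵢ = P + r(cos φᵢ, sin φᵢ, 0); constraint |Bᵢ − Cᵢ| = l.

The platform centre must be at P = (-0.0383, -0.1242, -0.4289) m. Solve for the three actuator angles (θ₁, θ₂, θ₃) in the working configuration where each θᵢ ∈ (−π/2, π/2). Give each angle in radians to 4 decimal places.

θ₁ = 0.7851, θ₂ = 0.9600, θ₃ = 0.0871

arm 1 (φ=0.0°): x'=-0.0383, y'=-0.1242
  A cos θ + B sin θ = C:  0.2483·cos θ + -0.4289·sin θ = -0.1276
  θ1 = atan2(B,A) + arccos(C/0.4956) = 0.7851
rotate P by −φ2: (-0.0884, 0.0953, -0.4289)
  A cos θ + B sin θ = C:  0.2984·cos θ + -0.4289·sin θ = -0.1802
  √(A²+B²)=0.5225;  θ2 = -0.9629+1.9229 ≈ 0.9600
φ3=240.0° → target in arm frame (0.1267, 0.0289)
  A cos θ + B sin θ = C:  0.0833·cos θ + -0.4289·sin θ = 0.0457
  √(A²+B²)=0.4369;  θ3 = -1.3790+1.4661 ≈ 0.0871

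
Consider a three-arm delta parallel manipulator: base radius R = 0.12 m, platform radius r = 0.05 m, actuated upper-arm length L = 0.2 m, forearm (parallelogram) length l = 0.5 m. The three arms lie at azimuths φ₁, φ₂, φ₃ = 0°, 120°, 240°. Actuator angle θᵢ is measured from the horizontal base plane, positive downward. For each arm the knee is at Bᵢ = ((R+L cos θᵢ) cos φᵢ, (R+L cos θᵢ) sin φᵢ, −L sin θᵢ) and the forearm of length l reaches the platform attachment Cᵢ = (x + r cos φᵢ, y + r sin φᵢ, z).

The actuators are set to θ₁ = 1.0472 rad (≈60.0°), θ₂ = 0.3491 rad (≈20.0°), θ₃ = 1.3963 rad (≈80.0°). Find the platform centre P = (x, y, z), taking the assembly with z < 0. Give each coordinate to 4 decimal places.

(-0.0244, 0.2559, -0.5563)

arm 1 at φ=0.0°: ρ1 = 0.1700;  S1 = (0.1700, 0.0000, -0.1732)
S2 = (0.2579·cos120.0°, 0.2579·sin120.0°, -0.0684) = (-0.1290, 0.2234, -0.0684)
S3 = (0.1047·cos240.0°, 0.1047·sin240.0°, -0.1970) = (-0.0524, -0.0907, -0.1970)
|S₂|²−|S₁|² = 0.0123;  |S₃|²−|S₁|² = -0.0091
[-0.5979 0.4468 0.2096]·P = 0.0123;  [-0.4447 -0.1814 -0.0475]·P = -0.0091
Cramer: x(z) = 0.0060+0.0547z;  y(z) = 0.0356-0.3960z
into |P−S₁|² = l²: 1.1598z² + 0.3003z + -0.1918 = 0;  Δ = 0.9802;  z = -0.5563 or 0.2974 → z<0 root = -0.5563
x = -0.0244, y = 0.2559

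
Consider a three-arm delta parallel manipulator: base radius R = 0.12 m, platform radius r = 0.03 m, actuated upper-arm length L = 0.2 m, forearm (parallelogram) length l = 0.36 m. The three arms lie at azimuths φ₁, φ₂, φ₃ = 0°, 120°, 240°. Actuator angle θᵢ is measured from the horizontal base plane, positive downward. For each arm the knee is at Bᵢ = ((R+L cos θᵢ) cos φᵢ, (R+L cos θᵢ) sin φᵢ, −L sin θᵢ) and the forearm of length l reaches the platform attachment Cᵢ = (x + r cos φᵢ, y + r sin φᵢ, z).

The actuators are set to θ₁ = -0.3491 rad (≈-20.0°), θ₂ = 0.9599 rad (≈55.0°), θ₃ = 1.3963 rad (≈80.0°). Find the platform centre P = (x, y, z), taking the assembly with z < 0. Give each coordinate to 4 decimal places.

(0.2280, 0.0893, -0.2767)

φ1=0.0°: virtual centre (0.2779, 0.0000, 0.0684), radius l
arm 2 at φ=120.0°: ρ2 = 0.2047;  O2 = (-0.1024, 0.1773, -0.1638)
O3 = (0.1247·cos240.0°, 0.1247·sin240.0°, -0.1970) = (-0.0624, -0.1080, -0.1970)
eliminate P² terms by subtracting sphere 1 from 2 and 3
linear system: -0.7606x+0.3546y = -0.0132−-0.4645z; -0.6806x+-0.2160y = -0.0276−-0.5307z
det = 0.4056;  x = 0.0311+-0.7113z,  y = 0.0296+-0.2159z
into |P−O₁|² = l²: 1.5526z² + 0.2015z + -0.0631 = 0;  Δ = 0.4327;  z = -0.2767 or 0.1469 → z<0 root = -0.2767
x = 0.2280, y = 0.0893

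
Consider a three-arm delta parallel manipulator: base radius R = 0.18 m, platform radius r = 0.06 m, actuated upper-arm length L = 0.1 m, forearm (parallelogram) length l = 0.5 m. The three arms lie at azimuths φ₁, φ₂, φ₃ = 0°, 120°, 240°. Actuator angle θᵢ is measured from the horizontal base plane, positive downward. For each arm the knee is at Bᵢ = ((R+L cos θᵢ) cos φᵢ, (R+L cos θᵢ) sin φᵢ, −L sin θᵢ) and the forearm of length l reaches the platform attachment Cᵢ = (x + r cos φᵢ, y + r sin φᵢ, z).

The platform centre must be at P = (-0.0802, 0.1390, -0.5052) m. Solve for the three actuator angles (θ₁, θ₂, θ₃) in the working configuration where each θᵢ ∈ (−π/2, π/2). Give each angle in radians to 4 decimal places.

θ₁ = 1.1342, θ₂ = 0.0872, θ₃ = 1.1345

φ1=0.0° → target in arm frame (-0.0802, 0.1390)
  e−x'=0.2002;  (l²−L²−(e−x')²−y'²−z²)/2L = -0.3731
  θ1 = atan2(B,A) + arccos(C/0.5434) = 1.1342
arm 2 (φ=120.0°): x'=0.1605, y'=0.0000
  e−x'=-0.0405;  (l²−L²−(e−x')²−y'²−z²)/2L = -0.0843
  θ2 = atan2(B,A) + arccos(C/0.5068) = 0.0872
arm 3 (φ=240.0°): x'=-0.0803, y'=-0.1390
  e−x'=0.2003;  (l²−L²−(e−x')²−y'²−z²)/2L = -0.3732
  √(A²+B²)=0.5435;  θ3 = -1.1934+2.3279 ≈ 1.1345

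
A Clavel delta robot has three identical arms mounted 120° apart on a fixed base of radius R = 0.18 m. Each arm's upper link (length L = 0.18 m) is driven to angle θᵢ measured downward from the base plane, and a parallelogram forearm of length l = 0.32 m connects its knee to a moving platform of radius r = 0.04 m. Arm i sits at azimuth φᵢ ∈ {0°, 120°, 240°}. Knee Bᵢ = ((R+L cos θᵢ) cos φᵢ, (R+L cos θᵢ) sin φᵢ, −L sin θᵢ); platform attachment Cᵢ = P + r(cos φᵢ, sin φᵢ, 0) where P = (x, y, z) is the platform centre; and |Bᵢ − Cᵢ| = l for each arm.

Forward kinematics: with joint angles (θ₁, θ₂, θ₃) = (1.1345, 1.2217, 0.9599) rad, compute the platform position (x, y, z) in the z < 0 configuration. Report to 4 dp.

(-0.0065, -0.0368, -0.3901)

φ1=0.0°: virtual centre (0.2161, 0.0000, -0.1631), radius l
centre 2 = (0.2016·cos120.0°, 0.2016·sin120.0°, -0.1691) = (-0.1008, 0.1746, -0.1691)
centre 3 = (0.2432·cos240.0°, 0.2432·sin240.0°, -0.1474) = (-0.1216, -0.2107, -0.1474)
|centre ₂|²−|centre ₁|² = -0.0041;  |centre ₃|²−|centre ₁|² = 0.0076
plane₁₂: -0.6337x+0.3491y+-0.0120z = -0.0041
det = 0.5028;  x = -0.0019+0.0117z,  y = -0.0150+0.0557z
quadratic in z: (1.0032)z²+(0.3195)z+(-0.0281)=0, √Δ=0.4633 → z ∈ {-0.3901, 0.0717}; z = -0.3901 (taking z<0)
x = -0.0065, y = -0.0368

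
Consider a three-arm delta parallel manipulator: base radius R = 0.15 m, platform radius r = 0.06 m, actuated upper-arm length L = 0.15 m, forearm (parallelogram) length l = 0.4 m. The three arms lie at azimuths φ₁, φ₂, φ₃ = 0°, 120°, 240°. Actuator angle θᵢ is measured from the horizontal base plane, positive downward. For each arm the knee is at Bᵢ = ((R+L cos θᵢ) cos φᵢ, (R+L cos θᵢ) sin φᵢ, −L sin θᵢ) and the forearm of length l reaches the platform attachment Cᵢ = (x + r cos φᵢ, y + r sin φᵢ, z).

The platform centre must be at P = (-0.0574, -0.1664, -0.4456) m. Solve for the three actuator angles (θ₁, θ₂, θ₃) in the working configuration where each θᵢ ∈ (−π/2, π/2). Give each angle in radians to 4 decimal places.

θ₁ = 1.2215, θ₂ = 1.3959, θ₃ = 0.3488

φ1=0.0° → target in arm frame (-0.0574, -0.1664)
  A cos θ + B sin θ = C:  0.1474·cos θ + -0.4456·sin θ = -0.3683
  θ1 = atan2(B,A) + arccos(C/0.4693) = 1.2215
arm 2 (φ=120.0°): x'=-0.1154, y'=0.1329
  e−x'=0.2054;  (l²−L²−(e−x')²−y'²−z²)/2L = -0.4031
  √(A²+B²)=0.4907;  θ2 = -1.1389+2.5347 ≈ 1.3959
arm 3 (φ=240.0°): x'=0.1728, y'=0.0335
  e−x'=-0.0828;  (l²−L²−(e−x')²−y'²−z²)/2L = -0.2301
  √(A²+B²)=0.4532;  θ3 = -1.7545+2.1034 ≈ 0.3488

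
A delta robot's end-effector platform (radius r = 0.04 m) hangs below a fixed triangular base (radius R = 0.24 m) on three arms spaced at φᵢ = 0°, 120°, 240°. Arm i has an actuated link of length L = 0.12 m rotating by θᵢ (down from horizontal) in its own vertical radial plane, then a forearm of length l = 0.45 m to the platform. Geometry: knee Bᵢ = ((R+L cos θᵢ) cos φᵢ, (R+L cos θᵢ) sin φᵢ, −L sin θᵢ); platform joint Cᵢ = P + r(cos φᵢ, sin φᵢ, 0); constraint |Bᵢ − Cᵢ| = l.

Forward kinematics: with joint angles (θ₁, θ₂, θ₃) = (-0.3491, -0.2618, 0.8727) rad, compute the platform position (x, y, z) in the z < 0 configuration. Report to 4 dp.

φ1=0.0°: virtual centre (0.3128, 0.0000, 0.0410), radius l
O2 = (0.3159·cos120.0°, 0.3159·sin120.0°, 0.0311) = (-0.1580, 0.2736, 0.0311)
O3 = (0.2771·cos240.0°, 0.2771·sin240.0°, -0.0919) = (-0.1386, -0.2400, -0.0919)
subtract pairs → two planes through P
linear system: -0.9414x+0.5472y = 0.0013−-0.0200z; -0.9027x+-0.4800y = -0.0143−-0.2659z
Cramer: x(z) = 0.0076-0.1640z;  y(z) = 0.0154-0.2457z
sphere 1 gives Az²+Bz+C=0 with A=1.0872, B=0.0104, C=-0.1075;  B²−4AC=0.4674;  roots -0.3192, 0.3096;  negative root z = -0.3192
x = 0.0600, y = 0.0938

(0.0600, 0.0938, -0.3192)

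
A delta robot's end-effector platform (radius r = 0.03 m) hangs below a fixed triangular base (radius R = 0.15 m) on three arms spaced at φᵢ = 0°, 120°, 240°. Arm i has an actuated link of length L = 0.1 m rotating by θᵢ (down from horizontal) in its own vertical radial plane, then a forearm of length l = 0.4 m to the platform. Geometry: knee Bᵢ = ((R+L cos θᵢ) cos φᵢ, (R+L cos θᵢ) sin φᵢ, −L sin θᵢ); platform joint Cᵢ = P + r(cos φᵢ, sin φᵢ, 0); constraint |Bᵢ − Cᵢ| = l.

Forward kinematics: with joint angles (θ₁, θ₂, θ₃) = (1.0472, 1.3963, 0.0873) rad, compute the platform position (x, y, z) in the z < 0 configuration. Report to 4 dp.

(-0.0350, -0.1431, -0.3988)

arm 1 at φ=0.0°: (R−r)+L cos θ1 = 0.1700;  centre 1 = (0.1700, 0.0000, -0.0866)
arm 2 at φ=120.0°: (R−r)+L cos θ2 = 0.1374;  centre 2 = (-0.0687, 0.1190, -0.0985)
arm 3 at φ=240.0°: (R−r)+L cos θ3 = 0.2196;  centre 3 = (-0.1098, -0.1902, -0.0087)
eliminate P² terms by subtracting sphere 1 from 2 and 3
linear system: -0.4774x+0.2379y = -0.0078−-0.0238z; -0.5596x+-0.3804y = 0.0119−0.1558z
det = 0.3147;  x = 0.0005+0.0890z,  y = -0.0320+0.2785z
into |P−centre ₁|² = l²: 1.0855z² + 0.1252z + -0.1227 = 0;  Δ = 0.5486;  z = -0.3988 or 0.2835 → z<0 root = -0.3988
x = -0.0350, y = -0.1431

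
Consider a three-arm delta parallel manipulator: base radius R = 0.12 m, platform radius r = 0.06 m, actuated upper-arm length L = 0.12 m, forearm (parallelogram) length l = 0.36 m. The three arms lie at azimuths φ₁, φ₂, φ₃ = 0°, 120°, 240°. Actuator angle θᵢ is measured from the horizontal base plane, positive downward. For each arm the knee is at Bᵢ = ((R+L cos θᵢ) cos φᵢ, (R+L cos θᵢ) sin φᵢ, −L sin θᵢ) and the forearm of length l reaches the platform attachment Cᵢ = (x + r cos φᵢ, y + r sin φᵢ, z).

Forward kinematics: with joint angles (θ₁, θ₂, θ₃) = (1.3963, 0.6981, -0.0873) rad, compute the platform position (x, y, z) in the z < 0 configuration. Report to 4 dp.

(-0.1945, -0.0968, -0.3289)

arm 1 at φ=0.0°: (R−r)+L cos θ1 = 0.0808;  O1 = (0.0808, 0.0000, -0.1182)
φ2=120.0°: virtual centre (-0.0760, 0.1316, -0.0771), radius l
arm 3 at φ=240.0°: (R−r)+L cos θ3 = 0.1795;  O3 = (-0.0898, -0.1555, 0.0105)
eliminate P² terms by subtracting sphere 1 from 2 and 3
plane₁₂: -0.3136x+0.2631y+0.0821z = 0.0085
Cramer: x(z) = -0.0308+0.4977z;  y(z) = -0.0043+0.2812z
quadratic in z: (1.3268)z²+(0.1228)z+(-0.1032)=0, √Δ=0.7500 → z ∈ {-0.3289, 0.2364}; z = -0.3289 (taking z<0)
x = -0.1945, y = -0.0968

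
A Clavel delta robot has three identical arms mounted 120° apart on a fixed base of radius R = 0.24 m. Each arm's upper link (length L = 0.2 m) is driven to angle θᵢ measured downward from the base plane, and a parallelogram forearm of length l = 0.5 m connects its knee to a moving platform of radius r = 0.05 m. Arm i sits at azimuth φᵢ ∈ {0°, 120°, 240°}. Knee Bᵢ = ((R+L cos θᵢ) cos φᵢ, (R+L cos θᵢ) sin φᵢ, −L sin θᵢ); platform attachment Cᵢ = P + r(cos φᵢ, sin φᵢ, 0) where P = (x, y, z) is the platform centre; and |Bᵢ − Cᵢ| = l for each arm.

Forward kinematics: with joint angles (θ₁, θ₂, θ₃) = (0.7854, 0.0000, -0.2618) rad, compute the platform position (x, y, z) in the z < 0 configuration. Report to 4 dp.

(-0.1278, -0.0248, -0.3377)

arm 1 at φ=0.0°: e+L cos θ1 = 0.3314;  O1 = (0.3314, 0.0000, -0.1414)
O2 = (0.3900·cos120.0°, 0.3900·sin120.0°, 0.0000) = (-0.1950, 0.3377, 0.0000)
φ3=240.0°: virtual centre (-0.1916, -0.3318, 0.0518), radius l
|O₂|²−|O₁|² = 0.0223;  |O₃|²−|O₁|² = 0.0197
linear system: -1.0528x+0.6755y = 0.0223−0.2828z; -1.0460x+-0.6637y = 0.0197−0.3864z
Cramer: x(z) = -0.0200+0.3193z;  y(z) = 0.0018+0.0789z
quadratic in z: (1.1082)z²+(0.0587)z+(-0.1065)=0, √Δ=0.6897 → z ∈ {-0.3377, 0.2847}; z = -0.3377 (taking z<0)
x = -0.1278, y = -0.0248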